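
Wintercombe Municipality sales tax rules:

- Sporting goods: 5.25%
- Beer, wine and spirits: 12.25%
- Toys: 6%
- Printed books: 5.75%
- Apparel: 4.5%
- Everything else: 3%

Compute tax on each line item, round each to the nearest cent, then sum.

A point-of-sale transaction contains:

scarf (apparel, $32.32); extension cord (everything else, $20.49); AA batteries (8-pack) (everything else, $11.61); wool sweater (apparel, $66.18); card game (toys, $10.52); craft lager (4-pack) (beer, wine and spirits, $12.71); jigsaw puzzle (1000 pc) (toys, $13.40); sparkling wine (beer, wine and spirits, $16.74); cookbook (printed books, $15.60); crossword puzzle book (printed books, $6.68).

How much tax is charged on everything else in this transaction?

$0.96

Extension cord $20.49: everything else → 3% → $0.61
AA batteries (8-pack) $11.61: everything else → 3% → $0.35
Tax on everything else = $0.61 + $0.35 = $0.96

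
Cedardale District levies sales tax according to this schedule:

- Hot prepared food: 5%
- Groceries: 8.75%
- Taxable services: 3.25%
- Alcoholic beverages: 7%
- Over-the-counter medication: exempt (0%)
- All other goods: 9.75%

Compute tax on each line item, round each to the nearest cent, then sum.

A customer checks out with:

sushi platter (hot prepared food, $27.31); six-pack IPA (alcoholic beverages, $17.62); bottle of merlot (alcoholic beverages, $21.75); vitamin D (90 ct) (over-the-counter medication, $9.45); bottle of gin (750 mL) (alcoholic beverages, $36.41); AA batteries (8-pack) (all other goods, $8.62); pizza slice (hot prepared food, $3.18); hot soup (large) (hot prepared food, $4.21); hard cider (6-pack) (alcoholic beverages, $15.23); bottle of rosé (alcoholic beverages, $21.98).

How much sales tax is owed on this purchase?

Sushi platter $27.31: hot prepared food → 5% → $1.37
Six-pack IPA $17.62: alcoholic beverages → 7% → $1.23
Bottle of merlot $21.75: alcoholic beverages → 7% → $1.52
Vitamin D (90 ct) $9.45: over-the-counter medication → 0% → $0.00
Bottle of gin (750 mL) $36.41: alcoholic beverages → 7% → $2.55
AA batteries (8-pack) $8.62: all other goods → 9.75% → $0.84
Pizza slice $3.18: hot prepared food → 5% → $0.16
Hot soup (large) $4.21: hot prepared food → 5% → $0.21
Hard cider (6-pack) $15.23: alcoholic beverages → 7% → $1.07
Bottle of rosé $21.98: alcoholic beverages → 7% → $1.54
Total tax = $1.37 + $1.23 + $1.52 + $2.55 + $0.84 + $0.16 + $0.21 + $1.07 + $1.54 = $10.49

$10.49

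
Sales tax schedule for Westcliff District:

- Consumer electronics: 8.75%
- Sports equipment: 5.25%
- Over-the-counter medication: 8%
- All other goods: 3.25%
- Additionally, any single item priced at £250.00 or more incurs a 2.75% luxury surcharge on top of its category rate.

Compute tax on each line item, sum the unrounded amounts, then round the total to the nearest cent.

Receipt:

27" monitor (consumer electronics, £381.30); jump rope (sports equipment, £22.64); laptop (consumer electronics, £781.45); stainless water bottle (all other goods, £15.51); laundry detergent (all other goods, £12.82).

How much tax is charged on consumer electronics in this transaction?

£133.72

27" monitor £381.30: consumer electronics → 8.75% + 2.75% surcharge = 11.5% → £43.8495
Laptop £781.45: consumer electronics → 8.75% + 2.75% surcharge = 11.5% → £89.86675
Tax on consumer electronics: unrounded sum = £133.71625 → £133.72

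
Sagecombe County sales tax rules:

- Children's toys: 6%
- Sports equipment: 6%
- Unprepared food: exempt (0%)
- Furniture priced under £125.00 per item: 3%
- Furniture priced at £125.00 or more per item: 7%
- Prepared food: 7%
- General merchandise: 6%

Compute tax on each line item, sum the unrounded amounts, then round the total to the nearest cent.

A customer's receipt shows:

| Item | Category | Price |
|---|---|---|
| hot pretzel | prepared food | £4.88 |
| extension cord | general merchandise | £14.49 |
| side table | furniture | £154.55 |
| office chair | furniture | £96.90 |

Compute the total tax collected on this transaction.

Hot pretzel £4.88: prepared food → 7% → £0.3416
Extension cord £14.49: general merchandise → 6% → £0.8694
Side table £154.55: furniture, £125.00 or more → 7% → £10.8185
Office chair £96.90: furniture, under £125.00 → 3% → £2.907
Unrounded tax sum = £14.9365 → £14.94

£14.94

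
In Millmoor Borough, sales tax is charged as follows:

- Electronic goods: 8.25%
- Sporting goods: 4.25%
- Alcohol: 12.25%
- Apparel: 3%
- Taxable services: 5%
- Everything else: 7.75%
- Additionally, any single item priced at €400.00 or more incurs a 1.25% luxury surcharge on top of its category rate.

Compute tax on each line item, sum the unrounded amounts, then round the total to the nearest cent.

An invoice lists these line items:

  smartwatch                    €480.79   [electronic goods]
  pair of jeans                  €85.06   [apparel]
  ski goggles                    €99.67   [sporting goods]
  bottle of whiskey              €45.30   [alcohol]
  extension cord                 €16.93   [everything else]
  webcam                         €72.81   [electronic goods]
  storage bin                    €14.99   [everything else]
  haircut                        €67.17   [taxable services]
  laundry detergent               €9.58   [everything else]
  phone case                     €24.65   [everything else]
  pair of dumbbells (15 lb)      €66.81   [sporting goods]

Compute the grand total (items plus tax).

Smartwatch €480.79: electronic goods → 8.25% + 1.25% surcharge = 9.5% → €45.67505
Pair of jeans €85.06: apparel → 3% → €2.5518
Ski goggles €99.67: sporting goods → 4.25% → €4.235975
Bottle of whiskey €45.30: alcohol → 12.25% → €5.54925
Extension cord €16.93: everything else → 7.75% → €1.312075
Webcam €72.81: electronic goods → 8.25% → €6.006825
Storage bin €14.99: everything else → 7.75% → €1.161725
Haircut €67.17: taxable services → 5% → €3.3585
Laundry detergent €9.58: everything else → 7.75% → €0.74245
Phone case €24.65: everything else → 7.75% → €1.910375
Pair of dumbbells (15 lb) €66.81: sporting goods → 4.25% → €2.839425
Subtotal = €983.76; unrounded tax = €75.34345 → €75.34; total due = €1059.10

€1059.10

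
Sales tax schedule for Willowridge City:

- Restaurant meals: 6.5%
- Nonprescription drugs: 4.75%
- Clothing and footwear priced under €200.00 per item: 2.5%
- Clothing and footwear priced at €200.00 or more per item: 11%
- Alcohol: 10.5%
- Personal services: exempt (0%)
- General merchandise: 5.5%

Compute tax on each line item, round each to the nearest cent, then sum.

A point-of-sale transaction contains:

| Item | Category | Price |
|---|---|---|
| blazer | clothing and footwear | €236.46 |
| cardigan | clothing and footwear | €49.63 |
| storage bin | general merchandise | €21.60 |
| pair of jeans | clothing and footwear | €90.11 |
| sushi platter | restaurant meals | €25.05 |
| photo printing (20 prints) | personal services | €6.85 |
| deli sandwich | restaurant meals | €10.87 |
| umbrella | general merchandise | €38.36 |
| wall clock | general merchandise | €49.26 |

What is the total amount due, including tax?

€566.04

Blazer €236.46: clothing and footwear, €200.00 or more → 11% → €26.01
Cardigan €49.63: clothing and footwear, under €200.00 → 2.5% → €1.24
Storage bin €21.60: general merchandise → 5.5% → €1.19
Pair of jeans €90.11: clothing and footwear, under €200.00 → 2.5% → €2.25
Sushi platter €25.05: restaurant meals → 6.5% → €1.63
Photo printing (20 prints) €6.85: personal services → 0% → €0.00
Deli sandwich €10.87: restaurant meals → 6.5% → €0.71
Umbrella €38.36: general merchandise → 5.5% → €2.11
Wall clock €49.26: general merchandise → 5.5% → €2.71
Subtotal = €528.19; tax = €37.85; total due = €566.04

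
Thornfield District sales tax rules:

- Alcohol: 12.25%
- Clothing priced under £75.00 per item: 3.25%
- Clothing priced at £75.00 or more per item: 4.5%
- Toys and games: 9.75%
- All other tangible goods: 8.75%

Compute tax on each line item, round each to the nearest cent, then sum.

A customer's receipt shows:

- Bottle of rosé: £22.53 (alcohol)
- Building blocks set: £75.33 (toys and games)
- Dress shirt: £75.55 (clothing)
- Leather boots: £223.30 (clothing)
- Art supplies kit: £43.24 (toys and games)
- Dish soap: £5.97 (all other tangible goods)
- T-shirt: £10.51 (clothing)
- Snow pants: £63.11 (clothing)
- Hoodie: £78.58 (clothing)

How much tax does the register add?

Bottle of rosé £22.53: alcohol → 12.25% → £2.76
Building blocks set £75.33: toys and games → 9.75% → £7.34
Dress shirt £75.55: clothing, £75.00 or more → 4.5% → £3.40
Leather boots £223.30: clothing, £75.00 or more → 4.5% → £10.05
Art supplies kit £43.24: toys and games → 9.75% → £4.22
Dish soap £5.97: all other tangible goods → 8.75% → £0.52
T-shirt £10.51: clothing, under £75.00 → 3.25% → £0.34
Snow pants £63.11: clothing, under £75.00 → 3.25% → £2.05
Hoodie £78.58: clothing, £75.00 or more → 4.5% → £3.54
Total tax = £2.76 + £7.34 + £3.40 + £10.05 + £4.22 + £0.52 + £0.34 + £2.05 + £3.54 = £34.22

£34.22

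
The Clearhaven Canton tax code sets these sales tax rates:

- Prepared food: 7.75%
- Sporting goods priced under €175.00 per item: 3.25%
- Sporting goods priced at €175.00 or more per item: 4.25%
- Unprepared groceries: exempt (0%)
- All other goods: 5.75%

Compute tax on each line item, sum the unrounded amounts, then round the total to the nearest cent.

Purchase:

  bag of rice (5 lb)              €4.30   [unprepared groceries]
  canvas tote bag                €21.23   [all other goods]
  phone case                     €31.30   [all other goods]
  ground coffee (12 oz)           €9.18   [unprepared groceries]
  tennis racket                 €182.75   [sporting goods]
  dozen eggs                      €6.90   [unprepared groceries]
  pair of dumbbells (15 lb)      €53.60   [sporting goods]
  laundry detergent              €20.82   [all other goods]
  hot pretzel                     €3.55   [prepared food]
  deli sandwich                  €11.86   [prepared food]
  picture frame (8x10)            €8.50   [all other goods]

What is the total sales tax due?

€15.41

Bag of rice (5 lb) €4.30: unprepared groceries → 0% → €0.00
Canvas tote bag €21.23: all other goods → 5.75% → €1.220725
Phone case €31.30: all other goods → 5.75% → €1.79975
Ground coffee (12 oz) €9.18: unprepared groceries → 0% → €0.00
Tennis racket €182.75: sporting goods, €175.00 or more → 4.25% → €7.766875
Dozen eggs €6.90: unprepared groceries → 0% → €0.00
Pair of dumbbells (15 lb) €53.60: sporting goods, under €175.00 → 3.25% → €1.742
Laundry detergent €20.82: all other goods → 5.75% → €1.19715
Hot pretzel €3.55: prepared food → 7.75% → €0.275125
Deli sandwich €11.86: prepared food → 7.75% → €0.91915
Picture frame (8x10) €8.50: all other goods → 5.75% → €0.48875
Unrounded tax sum = €15.409525 → €15.41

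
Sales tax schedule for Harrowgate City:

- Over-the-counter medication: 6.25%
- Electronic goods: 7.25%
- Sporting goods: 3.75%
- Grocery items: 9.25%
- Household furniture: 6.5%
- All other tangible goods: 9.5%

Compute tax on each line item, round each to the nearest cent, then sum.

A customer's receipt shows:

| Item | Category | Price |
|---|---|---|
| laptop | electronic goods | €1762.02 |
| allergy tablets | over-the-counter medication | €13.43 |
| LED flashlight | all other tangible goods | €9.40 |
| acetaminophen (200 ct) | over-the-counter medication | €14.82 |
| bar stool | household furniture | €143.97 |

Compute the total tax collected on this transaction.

Laptop €1762.02: electronic goods → 7.25% → €127.75
Allergy tablets €13.43: over-the-counter medication → 6.25% → €0.84
LED flashlight €9.40: all other tangible goods → 9.5% → €0.89
Acetaminophen (200 ct) €14.82: over-the-counter medication → 6.25% → €0.93
Bar stool €143.97: household furniture → 6.5% → €9.36
Total tax = €127.75 + €0.84 + €0.89 + €0.93 + €9.36 = €139.77

€139.77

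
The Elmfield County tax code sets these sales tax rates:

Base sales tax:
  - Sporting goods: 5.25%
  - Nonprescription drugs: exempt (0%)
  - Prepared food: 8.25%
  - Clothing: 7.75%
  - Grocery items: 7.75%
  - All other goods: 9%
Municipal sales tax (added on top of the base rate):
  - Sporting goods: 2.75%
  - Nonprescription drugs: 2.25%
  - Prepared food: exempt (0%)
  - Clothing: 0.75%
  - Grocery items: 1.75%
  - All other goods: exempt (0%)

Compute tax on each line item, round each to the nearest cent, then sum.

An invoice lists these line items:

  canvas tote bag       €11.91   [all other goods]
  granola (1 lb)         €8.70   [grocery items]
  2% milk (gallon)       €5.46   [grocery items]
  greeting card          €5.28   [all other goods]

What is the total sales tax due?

€2.90

Canvas tote bag €11.91: all other goods → 9% + 0% municipal = 9% → €1.07
Granola (1 lb) €8.70: grocery items → 7.75% + 1.75% municipal = 9.5% → €0.83
2% milk (gallon) €5.46: grocery items → 7.75% + 1.75% municipal = 9.5% → €0.52
Greeting card €5.28: all other goods → 9% + 0% municipal = 9% → €0.48
Total tax = €1.07 + €0.83 + €0.52 + €0.48 = €2.90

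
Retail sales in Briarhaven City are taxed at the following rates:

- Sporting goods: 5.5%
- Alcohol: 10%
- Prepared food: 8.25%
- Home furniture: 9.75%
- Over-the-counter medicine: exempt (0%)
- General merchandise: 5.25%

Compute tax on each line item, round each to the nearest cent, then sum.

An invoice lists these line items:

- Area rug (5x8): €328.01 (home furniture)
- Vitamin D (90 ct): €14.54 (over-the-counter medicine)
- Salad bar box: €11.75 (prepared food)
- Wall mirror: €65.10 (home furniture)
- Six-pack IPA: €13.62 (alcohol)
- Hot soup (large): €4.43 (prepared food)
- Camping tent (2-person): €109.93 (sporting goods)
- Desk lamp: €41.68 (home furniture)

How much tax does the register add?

€51.14

Area rug (5x8) €328.01: home furniture → 9.75% → €31.98
Vitamin D (90 ct) €14.54: over-the-counter medicine → 0% → €0.00
Salad bar box €11.75: prepared food → 8.25% → €0.97
Wall mirror €65.10: home furniture → 9.75% → €6.35
Six-pack IPA €13.62: alcohol → 10% → €1.36
Hot soup (large) €4.43: prepared food → 8.25% → €0.37
Camping tent (2-person) €109.93: sporting goods → 5.5% → €6.05
Desk lamp €41.68: home furniture → 9.75% → €4.06
Total tax = €31.98 + €0.97 + €6.35 + €1.36 + €0.37 + €6.05 + €4.06 = €51.14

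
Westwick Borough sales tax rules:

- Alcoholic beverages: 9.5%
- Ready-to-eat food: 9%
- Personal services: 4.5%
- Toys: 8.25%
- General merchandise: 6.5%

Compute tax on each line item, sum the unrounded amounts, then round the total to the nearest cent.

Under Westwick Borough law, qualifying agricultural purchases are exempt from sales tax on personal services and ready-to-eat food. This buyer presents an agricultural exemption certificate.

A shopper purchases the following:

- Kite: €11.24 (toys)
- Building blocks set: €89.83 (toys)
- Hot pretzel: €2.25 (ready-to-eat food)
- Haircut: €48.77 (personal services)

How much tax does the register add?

Kite €11.24: toys → 8.25% → €0.9273
Building blocks set €89.83: toys → 8.25% → €7.410975
Hot pretzel €2.25: ready-to-eat food, buyer-exempt → 0% → €0.00
Haircut €48.77: personal services, buyer-exempt → 0% → €0.00
Unrounded tax sum = €8.338275 → €8.34

€8.34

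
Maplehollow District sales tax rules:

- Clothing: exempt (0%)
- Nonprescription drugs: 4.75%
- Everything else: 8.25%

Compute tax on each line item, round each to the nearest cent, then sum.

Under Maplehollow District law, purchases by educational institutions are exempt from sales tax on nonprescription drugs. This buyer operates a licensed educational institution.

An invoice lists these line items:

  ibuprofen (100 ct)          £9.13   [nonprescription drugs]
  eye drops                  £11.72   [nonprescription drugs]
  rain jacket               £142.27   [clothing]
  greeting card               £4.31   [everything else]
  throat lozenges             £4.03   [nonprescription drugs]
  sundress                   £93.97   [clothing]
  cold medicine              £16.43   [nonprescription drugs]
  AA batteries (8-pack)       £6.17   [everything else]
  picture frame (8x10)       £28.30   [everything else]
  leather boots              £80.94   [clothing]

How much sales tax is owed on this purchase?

Ibuprofen (100 ct) £9.13: nonprescription drugs, buyer-exempt → 0% → £0.00
Eye drops £11.72: nonprescription drugs, buyer-exempt → 0% → £0.00
Rain jacket £142.27: clothing → 0% → £0.00
Greeting card £4.31: everything else → 8.25% → £0.36
Throat lozenges £4.03: nonprescription drugs, buyer-exempt → 0% → £0.00
Sundress £93.97: clothing → 0% → £0.00
Cold medicine £16.43: nonprescription drugs, buyer-exempt → 0% → £0.00
AA batteries (8-pack) £6.17: everything else → 8.25% → £0.51
Picture frame (8x10) £28.30: everything else → 8.25% → £2.33
Leather boots £80.94: clothing → 0% → £0.00
Total tax = £0.36 + £0.51 + £2.33 = £3.20

£3.20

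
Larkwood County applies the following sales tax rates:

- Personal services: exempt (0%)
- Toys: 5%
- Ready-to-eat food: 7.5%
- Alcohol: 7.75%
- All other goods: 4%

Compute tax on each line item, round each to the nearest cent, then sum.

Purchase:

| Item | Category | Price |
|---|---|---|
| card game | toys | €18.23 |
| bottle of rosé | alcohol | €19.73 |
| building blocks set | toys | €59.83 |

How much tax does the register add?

Card game €18.23: toys → 5% → €0.91
Bottle of rosé €19.73: alcohol → 7.75% → €1.53
Building blocks set €59.83: toys → 5% → €2.99
Total tax = €0.91 + €1.53 + €2.99 = €5.43

€5.43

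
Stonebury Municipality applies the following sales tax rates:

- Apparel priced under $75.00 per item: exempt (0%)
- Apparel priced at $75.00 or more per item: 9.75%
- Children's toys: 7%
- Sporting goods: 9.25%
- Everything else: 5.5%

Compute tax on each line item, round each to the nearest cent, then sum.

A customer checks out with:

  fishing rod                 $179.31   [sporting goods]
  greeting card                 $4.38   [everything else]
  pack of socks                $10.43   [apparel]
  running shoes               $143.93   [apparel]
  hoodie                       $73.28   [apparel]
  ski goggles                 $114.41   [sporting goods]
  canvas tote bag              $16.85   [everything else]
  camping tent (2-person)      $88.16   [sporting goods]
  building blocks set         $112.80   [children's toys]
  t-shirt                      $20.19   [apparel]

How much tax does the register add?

$58.42

Fishing rod $179.31: sporting goods → 9.25% → $16.59
Greeting card $4.38: everything else → 5.5% → $0.24
Pack of socks $10.43: apparel, under $75.00 → 0% → $0.00
Running shoes $143.93: apparel, $75.00 or more → 9.75% → $14.03
Hoodie $73.28: apparel, under $75.00 → 0% → $0.00
Ski goggles $114.41: sporting goods → 9.25% → $10.58
Canvas tote bag $16.85: everything else → 5.5% → $0.93
Camping tent (2-person) $88.16: sporting goods → 9.25% → $8.15
Building blocks set $112.80: children's toys → 7% → $7.90
T-shirt $20.19: apparel, under $75.00 → 0% → $0.00
Total tax = $16.59 + $0.24 + $14.03 + $10.58 + $0.93 + $8.15 + $7.90 = $58.42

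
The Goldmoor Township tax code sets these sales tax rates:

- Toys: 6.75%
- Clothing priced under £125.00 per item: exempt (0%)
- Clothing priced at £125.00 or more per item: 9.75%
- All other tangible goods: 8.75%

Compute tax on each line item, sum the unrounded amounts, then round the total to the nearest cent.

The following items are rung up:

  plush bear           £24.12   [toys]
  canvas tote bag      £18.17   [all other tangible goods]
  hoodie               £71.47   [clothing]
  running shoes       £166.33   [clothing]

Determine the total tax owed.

£19.44

Plush bear £24.12: toys → 6.75% → £1.6281
Canvas tote bag £18.17: all other tangible goods → 8.75% → £1.589875
Hoodie £71.47: clothing, under £125.00 → 0% → £0.00
Running shoes £166.33: clothing, £125.00 or more → 9.75% → £16.217175
Unrounded tax sum = £19.43515 → £19.44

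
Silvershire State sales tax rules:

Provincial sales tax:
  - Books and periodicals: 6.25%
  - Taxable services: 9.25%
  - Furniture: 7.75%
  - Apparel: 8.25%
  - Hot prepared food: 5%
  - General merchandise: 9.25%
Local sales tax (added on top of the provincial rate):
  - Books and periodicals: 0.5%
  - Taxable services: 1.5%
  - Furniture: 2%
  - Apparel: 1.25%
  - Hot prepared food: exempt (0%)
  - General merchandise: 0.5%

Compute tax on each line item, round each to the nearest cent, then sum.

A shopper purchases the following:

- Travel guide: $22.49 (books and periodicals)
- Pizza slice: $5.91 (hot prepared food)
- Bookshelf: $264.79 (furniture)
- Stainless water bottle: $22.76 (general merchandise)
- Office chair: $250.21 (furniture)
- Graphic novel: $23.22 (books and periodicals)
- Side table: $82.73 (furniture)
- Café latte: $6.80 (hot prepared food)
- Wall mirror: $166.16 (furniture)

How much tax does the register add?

Travel guide $22.49: books and periodicals → 6.25% + 0.5% local = 6.75% → $1.52
Pizza slice $5.91: hot prepared food → 5% + 0% local = 5% → $0.30
Bookshelf $264.79: furniture → 7.75% + 2% local = 9.75% → $25.82
Stainless water bottle $22.76: general merchandise → 9.25% + 0.5% local = 9.75% → $2.22
Office chair $250.21: furniture → 7.75% + 2% local = 9.75% → $24.40
Graphic novel $23.22: books and periodicals → 6.25% + 0.5% local = 6.75% → $1.57
Side table $82.73: furniture → 7.75% + 2% local = 9.75% → $8.07
Café latte $6.80: hot prepared food → 5% + 0% local = 5% → $0.34
Wall mirror $166.16: furniture → 7.75% + 2% local = 9.75% → $16.20
Total tax = $1.52 + $0.30 + $25.82 + $2.22 + $24.40 + $1.57 + $8.07 + $0.34 + $16.20 = $80.44

$80.44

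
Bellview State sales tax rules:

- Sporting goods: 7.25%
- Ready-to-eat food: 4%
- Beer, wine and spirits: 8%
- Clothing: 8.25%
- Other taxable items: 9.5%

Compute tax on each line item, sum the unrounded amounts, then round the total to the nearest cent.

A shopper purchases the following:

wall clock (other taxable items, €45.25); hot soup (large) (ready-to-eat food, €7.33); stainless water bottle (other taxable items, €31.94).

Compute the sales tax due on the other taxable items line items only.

€7.33

Wall clock €45.25: other taxable items → 9.5% → €4.29875
Stainless water bottle €31.94: other taxable items → 9.5% → €3.0343
Tax on other taxable items: unrounded sum = €7.33305 → €7.33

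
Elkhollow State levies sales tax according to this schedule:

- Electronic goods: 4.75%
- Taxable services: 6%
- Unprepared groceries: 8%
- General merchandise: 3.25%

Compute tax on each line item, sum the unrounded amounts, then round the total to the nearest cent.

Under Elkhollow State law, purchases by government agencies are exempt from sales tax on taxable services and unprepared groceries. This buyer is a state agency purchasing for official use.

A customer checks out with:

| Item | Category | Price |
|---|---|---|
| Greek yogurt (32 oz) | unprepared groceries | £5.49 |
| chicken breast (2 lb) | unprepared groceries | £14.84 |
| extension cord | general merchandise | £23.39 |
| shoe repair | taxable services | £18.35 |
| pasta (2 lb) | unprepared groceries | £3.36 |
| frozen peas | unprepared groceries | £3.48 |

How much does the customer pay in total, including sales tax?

£69.67

Greek yogurt (32 oz) £5.49: unprepared groceries, buyer-exempt → 0% → £0.00
Chicken breast (2 lb) £14.84: unprepared groceries, buyer-exempt → 0% → £0.00
Extension cord £23.39: general merchandise → 3.25% → £0.760175
Shoe repair £18.35: taxable services, buyer-exempt → 0% → £0.00
Pasta (2 lb) £3.36: unprepared groceries, buyer-exempt → 0% → £0.00
Frozen peas £3.48: unprepared groceries, buyer-exempt → 0% → £0.00
Subtotal = £68.91; unrounded tax = £0.760175 → £0.76; total due = £69.67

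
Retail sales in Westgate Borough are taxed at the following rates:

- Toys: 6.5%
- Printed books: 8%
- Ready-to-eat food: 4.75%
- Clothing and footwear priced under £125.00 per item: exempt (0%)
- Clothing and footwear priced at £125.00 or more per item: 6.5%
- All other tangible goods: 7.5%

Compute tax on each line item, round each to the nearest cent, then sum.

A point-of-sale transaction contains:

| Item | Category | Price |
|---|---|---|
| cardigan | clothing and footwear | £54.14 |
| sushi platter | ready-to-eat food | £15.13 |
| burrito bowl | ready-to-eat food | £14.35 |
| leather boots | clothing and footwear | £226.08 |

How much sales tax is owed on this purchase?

£16.10

Cardigan £54.14: clothing and footwear, under £125.00 → 0% → £0.00
Sushi platter £15.13: ready-to-eat food → 4.75% → £0.72
Burrito bowl £14.35: ready-to-eat food → 4.75% → £0.68
Leather boots £226.08: clothing and footwear, £125.00 or more → 6.5% → £14.70
Total tax = £0.72 + £0.68 + £14.70 = £16.10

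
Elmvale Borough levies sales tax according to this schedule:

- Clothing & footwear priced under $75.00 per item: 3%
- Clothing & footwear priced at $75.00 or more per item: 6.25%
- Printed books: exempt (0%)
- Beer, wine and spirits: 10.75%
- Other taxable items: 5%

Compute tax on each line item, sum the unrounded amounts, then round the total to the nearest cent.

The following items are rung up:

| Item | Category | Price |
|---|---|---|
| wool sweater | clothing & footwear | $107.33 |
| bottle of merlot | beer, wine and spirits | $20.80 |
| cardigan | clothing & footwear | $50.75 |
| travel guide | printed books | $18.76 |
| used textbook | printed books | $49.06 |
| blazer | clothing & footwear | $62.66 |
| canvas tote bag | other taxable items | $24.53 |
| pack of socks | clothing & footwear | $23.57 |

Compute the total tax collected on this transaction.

$14.28

Wool sweater $107.33: clothing & footwear, $75.00 or more → 6.25% → $6.708125
Bottle of merlot $20.80: beer, wine and spirits → 10.75% → $2.236
Cardigan $50.75: clothing & footwear, under $75.00 → 3% → $1.5225
Travel guide $18.76: printed books → 0% → $0.00
Used textbook $49.06: printed books → 0% → $0.00
Blazer $62.66: clothing & footwear, under $75.00 → 3% → $1.8798
Canvas tote bag $24.53: other taxable items → 5% → $1.2265
Pack of socks $23.57: clothing & footwear, under $75.00 → 3% → $0.7071
Unrounded tax sum = $14.280025 → $14.28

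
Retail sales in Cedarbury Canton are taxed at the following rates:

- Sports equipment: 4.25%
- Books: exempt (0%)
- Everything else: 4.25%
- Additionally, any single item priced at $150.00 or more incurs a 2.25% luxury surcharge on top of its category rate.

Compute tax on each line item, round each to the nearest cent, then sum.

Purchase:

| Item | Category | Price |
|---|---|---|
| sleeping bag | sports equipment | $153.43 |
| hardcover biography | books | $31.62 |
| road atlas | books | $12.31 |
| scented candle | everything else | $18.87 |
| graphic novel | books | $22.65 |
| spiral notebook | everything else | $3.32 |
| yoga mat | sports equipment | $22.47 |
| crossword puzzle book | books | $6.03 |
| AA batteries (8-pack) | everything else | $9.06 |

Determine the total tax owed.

$12.25

Sleeping bag $153.43: sports equipment → 4.25% + 2.25% surcharge = 6.5% → $9.97
Hardcover biography $31.62: books → 0% → $0.00
Road atlas $12.31: books → 0% → $0.00
Scented candle $18.87: everything else → 4.25% → $0.80
Graphic novel $22.65: books → 0% → $0.00
Spiral notebook $3.32: everything else → 4.25% → $0.14
Yoga mat $22.47: sports equipment → 4.25% → $0.95
Crossword puzzle book $6.03: books → 0% → $0.00
AA batteries (8-pack) $9.06: everything else → 4.25% → $0.39
Total tax = $9.97 + $0.80 + $0.14 + $0.95 + $0.39 = $12.25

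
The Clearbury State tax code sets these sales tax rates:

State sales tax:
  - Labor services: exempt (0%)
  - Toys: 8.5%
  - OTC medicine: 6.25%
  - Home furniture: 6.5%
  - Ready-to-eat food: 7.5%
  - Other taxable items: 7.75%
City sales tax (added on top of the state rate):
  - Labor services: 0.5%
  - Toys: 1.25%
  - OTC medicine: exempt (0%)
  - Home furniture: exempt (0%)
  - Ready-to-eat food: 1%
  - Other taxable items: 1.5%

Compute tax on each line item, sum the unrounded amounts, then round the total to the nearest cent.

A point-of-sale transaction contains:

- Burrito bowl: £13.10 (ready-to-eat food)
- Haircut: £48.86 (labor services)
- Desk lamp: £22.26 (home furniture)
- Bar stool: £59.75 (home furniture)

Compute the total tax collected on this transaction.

£6.69

Burrito bowl £13.10: ready-to-eat food → 7.5% + 1% city = 8.5% → £1.1135
Haircut £48.86: labor services → 0% + 0.5% city = 0.5% → £0.2443
Desk lamp £22.26: home furniture → 6.5% + 0% city = 6.5% → £1.4469
Bar stool £59.75: home furniture → 6.5% + 0% city = 6.5% → £3.88375
Unrounded tax sum = £6.68845 → £6.69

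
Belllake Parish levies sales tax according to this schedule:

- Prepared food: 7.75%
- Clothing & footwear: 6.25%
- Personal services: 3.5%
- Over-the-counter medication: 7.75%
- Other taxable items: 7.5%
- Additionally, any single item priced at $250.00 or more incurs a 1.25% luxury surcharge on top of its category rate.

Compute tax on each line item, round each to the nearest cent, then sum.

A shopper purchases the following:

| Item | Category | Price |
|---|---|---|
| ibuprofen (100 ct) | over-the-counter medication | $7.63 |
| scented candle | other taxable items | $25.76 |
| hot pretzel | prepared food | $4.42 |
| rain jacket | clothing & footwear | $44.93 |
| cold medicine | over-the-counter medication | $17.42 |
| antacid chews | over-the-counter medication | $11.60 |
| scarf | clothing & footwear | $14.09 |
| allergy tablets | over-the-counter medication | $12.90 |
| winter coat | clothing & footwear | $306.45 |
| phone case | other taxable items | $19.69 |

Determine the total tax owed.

Ibuprofen (100 ct) $7.63: over-the-counter medication → 7.75% → $0.59
Scented candle $25.76: other taxable items → 7.5% → $1.93
Hot pretzel $4.42: prepared food → 7.75% → $0.34
Rain jacket $44.93: clothing & footwear → 6.25% → $2.81
Cold medicine $17.42: over-the-counter medication → 7.75% → $1.35
Antacid chews $11.60: over-the-counter medication → 7.75% → $0.90
Scarf $14.09: clothing & footwear → 6.25% → $0.88
Allergy tablets $12.90: over-the-counter medication → 7.75% → $1.00
Winter coat $306.45: clothing & footwear → 6.25% + 1.25% surcharge = 7.5% → $22.98
Phone case $19.69: other taxable items → 7.5% → $1.48
Total tax = $0.59 + $1.93 + $0.34 + $2.81 + $1.35 + $0.90 + $0.88 + $1.00 + $22.98 + $1.48 = $34.26

$34.26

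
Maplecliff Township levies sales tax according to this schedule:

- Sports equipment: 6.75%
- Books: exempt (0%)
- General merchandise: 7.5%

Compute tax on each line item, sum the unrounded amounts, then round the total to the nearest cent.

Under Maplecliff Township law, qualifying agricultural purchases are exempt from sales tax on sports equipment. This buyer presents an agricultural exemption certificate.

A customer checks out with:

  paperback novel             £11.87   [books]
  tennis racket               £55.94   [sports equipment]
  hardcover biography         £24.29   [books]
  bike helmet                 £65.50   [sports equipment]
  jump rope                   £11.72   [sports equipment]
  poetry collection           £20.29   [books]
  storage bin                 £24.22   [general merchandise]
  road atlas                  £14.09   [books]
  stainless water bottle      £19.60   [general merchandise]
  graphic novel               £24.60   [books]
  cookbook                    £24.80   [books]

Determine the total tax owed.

£3.29

Paperback novel £11.87: books → 0% → £0.00
Tennis racket £55.94: sports equipment, buyer-exempt → 0% → £0.00
Hardcover biography £24.29: books → 0% → £0.00
Bike helmet £65.50: sports equipment, buyer-exempt → 0% → £0.00
Jump rope £11.72: sports equipment, buyer-exempt → 0% → £0.00
Poetry collection £20.29: books → 0% → £0.00
Storage bin £24.22: general merchandise → 7.5% → £1.8165
Road atlas £14.09: books → 0% → £0.00
Stainless water bottle £19.60: general merchandise → 7.5% → £1.47
Graphic novel £24.60: books → 0% → £0.00
Cookbook £24.80: books → 0% → £0.00
Unrounded tax sum = £3.2865 → £3.29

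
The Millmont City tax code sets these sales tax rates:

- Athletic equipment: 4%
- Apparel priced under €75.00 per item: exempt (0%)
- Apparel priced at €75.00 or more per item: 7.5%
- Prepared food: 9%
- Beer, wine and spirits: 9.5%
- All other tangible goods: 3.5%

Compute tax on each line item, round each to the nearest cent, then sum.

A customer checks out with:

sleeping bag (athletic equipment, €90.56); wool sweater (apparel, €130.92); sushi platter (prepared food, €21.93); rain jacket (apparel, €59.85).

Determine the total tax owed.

Sleeping bag €90.56: athletic equipment → 4% → €3.62
Wool sweater €130.92: apparel, €75.00 or more → 7.5% → €9.82
Sushi platter €21.93: prepared food → 9% → €1.97
Rain jacket €59.85: apparel, under €75.00 → 0% → €0.00
Total tax = €3.62 + €9.82 + €1.97 = €15.41

€15.41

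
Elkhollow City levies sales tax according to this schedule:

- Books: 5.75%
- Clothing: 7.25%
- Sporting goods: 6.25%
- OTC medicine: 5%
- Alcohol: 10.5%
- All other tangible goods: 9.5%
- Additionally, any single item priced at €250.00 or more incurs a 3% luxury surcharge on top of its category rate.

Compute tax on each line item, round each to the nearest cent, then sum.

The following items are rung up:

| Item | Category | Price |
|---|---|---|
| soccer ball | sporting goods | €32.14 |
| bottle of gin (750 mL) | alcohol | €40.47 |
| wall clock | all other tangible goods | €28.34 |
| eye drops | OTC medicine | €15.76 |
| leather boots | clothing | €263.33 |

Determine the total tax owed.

Soccer ball €32.14: sporting goods → 6.25% → €2.01
Bottle of gin (750 mL) €40.47: alcohol → 10.5% → €4.25
Wall clock €28.34: all other tangible goods → 9.5% → €2.69
Eye drops €15.76: OTC medicine → 5% → €0.79
Leather boots €263.33: clothing → 7.25% + 3% surcharge = 10.25% → €26.99
Total tax = €2.01 + €4.25 + €2.69 + €0.79 + €26.99 = €36.73

€36.73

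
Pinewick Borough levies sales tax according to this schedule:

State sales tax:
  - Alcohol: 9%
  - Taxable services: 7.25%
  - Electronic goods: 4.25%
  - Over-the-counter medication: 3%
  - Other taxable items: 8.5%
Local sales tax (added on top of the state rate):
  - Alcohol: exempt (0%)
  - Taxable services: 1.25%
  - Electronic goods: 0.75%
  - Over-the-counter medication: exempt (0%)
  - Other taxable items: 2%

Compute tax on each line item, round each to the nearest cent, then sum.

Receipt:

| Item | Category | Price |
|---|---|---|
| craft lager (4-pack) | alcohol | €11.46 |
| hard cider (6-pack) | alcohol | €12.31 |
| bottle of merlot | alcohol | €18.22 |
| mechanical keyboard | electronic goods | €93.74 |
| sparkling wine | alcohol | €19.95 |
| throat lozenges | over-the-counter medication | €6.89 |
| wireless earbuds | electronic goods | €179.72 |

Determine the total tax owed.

€19.47

Craft lager (4-pack) €11.46: alcohol → 9% + 0% local = 9% → €1.03
Hard cider (6-pack) €12.31: alcohol → 9% + 0% local = 9% → €1.11
Bottle of merlot €18.22: alcohol → 9% + 0% local = 9% → €1.64
Mechanical keyboard €93.74: electronic goods → 4.25% + 0.75% local = 5% → €4.69
Sparkling wine €19.95: alcohol → 9% + 0% local = 9% → €1.80
Throat lozenges €6.89: over-the-counter medication → 3% + 0% local = 3% → €0.21
Wireless earbuds €179.72: electronic goods → 4.25% + 0.75% local = 5% → €8.99
Total tax = €1.03 + €1.11 + €1.64 + €4.69 + €1.80 + €0.21 + €8.99 = €19.47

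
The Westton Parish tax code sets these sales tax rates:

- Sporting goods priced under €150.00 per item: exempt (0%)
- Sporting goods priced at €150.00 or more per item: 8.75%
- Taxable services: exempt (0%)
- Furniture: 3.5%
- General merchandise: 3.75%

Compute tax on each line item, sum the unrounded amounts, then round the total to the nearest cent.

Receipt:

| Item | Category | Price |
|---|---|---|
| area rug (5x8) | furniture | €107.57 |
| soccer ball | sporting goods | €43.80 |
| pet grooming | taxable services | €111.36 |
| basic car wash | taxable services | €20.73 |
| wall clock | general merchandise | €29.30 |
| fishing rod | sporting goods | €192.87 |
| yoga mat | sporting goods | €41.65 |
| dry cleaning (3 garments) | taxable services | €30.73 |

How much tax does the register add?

Area rug (5x8) €107.57: furniture → 3.5% → €3.76495
Soccer ball €43.80: sporting goods, under €150.00 → 0% → €0.00
Pet grooming €111.36: taxable services → 0% → €0.00
Basic car wash €20.73: taxable services → 0% → €0.00
Wall clock €29.30: general merchandise → 3.75% → €1.09875
Fishing rod €192.87: sporting goods, €150.00 or more → 8.75% → €16.876125
Yoga mat €41.65: sporting goods, under €150.00 → 0% → €0.00
Dry cleaning (3 garments) €30.73: taxable services → 0% → €0.00
Unrounded tax sum = €21.739825 → €21.74

€21.74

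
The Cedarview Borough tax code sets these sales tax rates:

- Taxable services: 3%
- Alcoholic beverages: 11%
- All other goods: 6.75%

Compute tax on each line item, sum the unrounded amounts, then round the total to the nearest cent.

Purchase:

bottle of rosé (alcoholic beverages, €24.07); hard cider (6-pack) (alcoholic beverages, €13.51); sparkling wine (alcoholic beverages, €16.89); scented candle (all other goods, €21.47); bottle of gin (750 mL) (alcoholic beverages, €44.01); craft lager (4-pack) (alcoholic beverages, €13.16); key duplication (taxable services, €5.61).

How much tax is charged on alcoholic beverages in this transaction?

Bottle of rosé €24.07: alcoholic beverages → 11% → €2.6477
Hard cider (6-pack) €13.51: alcoholic beverages → 11% → €1.4861
Sparkling wine €16.89: alcoholic beverages → 11% → €1.8579
Bottle of gin (750 mL) €44.01: alcoholic beverages → 11% → €4.8411
Craft lager (4-pack) €13.16: alcoholic beverages → 11% → €1.4476
Tax on alcoholic beverages: unrounded sum = €12.2804 → €12.28

€12.28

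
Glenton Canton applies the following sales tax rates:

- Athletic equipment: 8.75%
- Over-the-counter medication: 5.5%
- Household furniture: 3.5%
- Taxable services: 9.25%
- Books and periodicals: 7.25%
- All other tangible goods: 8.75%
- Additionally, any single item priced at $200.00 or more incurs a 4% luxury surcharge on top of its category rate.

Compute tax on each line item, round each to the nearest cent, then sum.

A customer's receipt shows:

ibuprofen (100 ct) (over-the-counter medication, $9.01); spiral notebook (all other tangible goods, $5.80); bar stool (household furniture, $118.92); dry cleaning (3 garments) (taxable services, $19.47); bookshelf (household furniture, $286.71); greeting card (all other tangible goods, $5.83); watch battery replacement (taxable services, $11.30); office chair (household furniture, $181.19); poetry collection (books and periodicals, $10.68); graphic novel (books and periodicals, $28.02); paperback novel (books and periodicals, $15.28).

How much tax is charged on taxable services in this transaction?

$2.85

Dry cleaning (3 garments) $19.47: taxable services → 9.25% → $1.80
Watch battery replacement $11.30: taxable services → 9.25% → $1.05
Tax on taxable services = $1.80 + $1.05 = $2.85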